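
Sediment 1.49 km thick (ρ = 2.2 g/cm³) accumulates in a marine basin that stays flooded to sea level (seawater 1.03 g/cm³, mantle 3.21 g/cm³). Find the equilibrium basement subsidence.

0.8 km

Submarine loading: the sediment displaces seawater, and the subsidence is in turn flooded, so s (ρ_m − ρ_w) = t (ρ_sed − ρ_w).
s = 1.49 km × (2.2 − 1.03) / (3.21 − 1.03) = 0.8 km.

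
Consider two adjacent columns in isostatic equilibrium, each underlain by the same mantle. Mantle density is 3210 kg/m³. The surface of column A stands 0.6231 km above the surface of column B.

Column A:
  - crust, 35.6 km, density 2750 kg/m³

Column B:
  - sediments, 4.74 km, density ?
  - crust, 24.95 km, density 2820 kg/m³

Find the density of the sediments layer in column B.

2230 kg/m³

Take the compensation level at the base of the deeper column (depth z_c below the surface of column A) and equate Σ ρ_i t_i down to z_c; mantle fills any gap and the z_c terms cancel.
Column A: 35.6×2750 + (z_c − 35.6)×3210
Column B: 0.6231×0 + 4.74×ρ + 24.95×2820 + (z_c − 0.6231 − 29.69)×3210
The z_c×3210 term appears on both sides and cancels. Collect the known terms of each column as K = Σ(ρt)_known − 3210 × (depth of known layers): K_A = 97900 − 3210×35.6 = −16376; K_B = 70359 − 3210×(0.6231 + 29.69) = −26946.051.
Balance: K_A = K_B + 4.74×ρ, so ρ = (K_A − K_B)/4.74 = 10570.1/4.74 = 2230 kg/m³.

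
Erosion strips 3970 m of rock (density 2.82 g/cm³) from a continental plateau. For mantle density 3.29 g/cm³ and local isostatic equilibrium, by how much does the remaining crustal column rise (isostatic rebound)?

Unloading: uplift u = e ρ_c/ρ_m = 3970 m × 2.82/3.29 = 3400 m.

3400 m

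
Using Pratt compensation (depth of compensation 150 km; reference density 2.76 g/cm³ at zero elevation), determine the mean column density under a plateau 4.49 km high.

Pratt balance: ρ_ref D = ρ (D + h).
ρ = ρ_ref D/(D + h) = 2.76 × 150 km/(150 km + 4.49 km) = 2.68 g/cm³.

2.68 g/cm³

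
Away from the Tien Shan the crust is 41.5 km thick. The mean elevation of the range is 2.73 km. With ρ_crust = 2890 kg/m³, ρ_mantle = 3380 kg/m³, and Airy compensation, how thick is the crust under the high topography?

60.3 km

Root depth r = h ρ_c / (ρ_m − ρ_c) = 2.73 km × 2890 / 490 = 16.1 km.
Total thickness = T + h + r = 41.5 km + 2.73 km + 16.1 km = 60.3 km.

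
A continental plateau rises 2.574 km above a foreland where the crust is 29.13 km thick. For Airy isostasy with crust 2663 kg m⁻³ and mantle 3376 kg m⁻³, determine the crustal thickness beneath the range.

Root depth r = h ρ_c / (ρ_m − ρ_c) = 2.574 km × 2663 / 713 = 9.614 km.
Total thickness = T + h + r = 29.13 km + 2.574 km + 9.614 km = 41.3 km.

41.3 km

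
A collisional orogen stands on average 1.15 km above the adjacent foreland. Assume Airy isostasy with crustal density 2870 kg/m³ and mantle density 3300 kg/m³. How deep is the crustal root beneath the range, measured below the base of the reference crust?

In Airy isostatic equilibrium: the weight of the topography is balanced by the buoyancy of the root, ρ_c h = (ρ_m − ρ_c) r.
r = h · ρ_c / (ρ_m − ρ_c) = 1.15 km × 2870 / (3300 − 2870) = 7.68 km.

7.68 km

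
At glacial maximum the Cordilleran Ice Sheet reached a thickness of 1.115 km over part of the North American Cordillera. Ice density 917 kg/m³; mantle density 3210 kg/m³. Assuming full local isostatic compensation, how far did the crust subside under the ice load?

In Airy isostatic equilibrium: the ice load ρ_ice t is balanced by mantle displaced below, ρ_m s.
s = t ρ_ice / ρ_m = 1.115 km × 917/3210 = 0.319 km.

0.319 km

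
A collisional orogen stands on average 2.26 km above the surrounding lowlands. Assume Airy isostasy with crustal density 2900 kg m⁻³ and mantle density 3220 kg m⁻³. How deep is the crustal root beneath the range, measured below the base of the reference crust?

20.5 km

By Archimedes' principle applied to the lithosphere: the weight of the topography is balanced by the buoyancy of the root, ρ_c h = (ρ_m − ρ_c) r.
r = h · ρ_c / (ρ_m − ρ_c) = 2.26 km × 2900 / (3220 − 2900) = 20.5 km.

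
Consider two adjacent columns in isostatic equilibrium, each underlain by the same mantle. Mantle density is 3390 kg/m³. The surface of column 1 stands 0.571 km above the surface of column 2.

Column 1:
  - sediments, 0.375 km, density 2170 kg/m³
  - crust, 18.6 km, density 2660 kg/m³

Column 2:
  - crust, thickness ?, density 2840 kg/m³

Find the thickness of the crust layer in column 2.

22 km

Take the compensation level at the base of the deeper column (depth z_c below the surface of column 1) and equate Σ ρ_i t_i down to z_c; mantle fills any gap and the z_c terms cancel.
Column 1: 0.375×2170 + 18.6×2660 + (z_c − 18.975)×3390
Column 2: 0.571×0 + x×2840 + (z_c − 0.571 − 0 − x)×3390
The z_c×3390 term appears on both sides and cancels. Collect the known terms of each column as K = Σ(ρt)_known − 3390 × (depth of known layers): K_1 = 50289.75 − 3390×18.975 = −14035.5; K_2 = 0 − 3390×(0.571 + 0) = −1935.69.
Balance: K_1 = K_2 − x×(3390 − 2840), so x = (K_2 − K_1)/(3390 − 2840) = 12099.8/550 = 22 km.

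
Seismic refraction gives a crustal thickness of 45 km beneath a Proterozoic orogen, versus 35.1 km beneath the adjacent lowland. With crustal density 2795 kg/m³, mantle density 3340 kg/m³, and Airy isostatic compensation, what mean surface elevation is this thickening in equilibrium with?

Excess crust Δ = 45 km − 35.1 km = 9.9 km, split between elevation h and root r with h + r = Δ.
Airy balance ρ_c h = (ρ_m − ρ_c) r gives r = h ρ_c/(ρ_m − ρ_c), so h (1 + ρ_c/(ρ_m − ρ_c)) = Δ, i.e. h = Δ (ρ_m − ρ_c)/ρ_m.
h = 9.9 km × 545/3340 = 1.62 km.

1.62 km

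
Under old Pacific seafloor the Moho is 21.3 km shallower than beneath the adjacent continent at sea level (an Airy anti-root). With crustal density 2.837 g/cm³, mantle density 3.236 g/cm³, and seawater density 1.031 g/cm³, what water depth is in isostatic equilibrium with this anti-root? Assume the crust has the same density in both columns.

Replacing a thickness d of crust by seawater at the top must be balanced by replacing crust with mantle at the base: d (ρ_c − ρ_w) = a (ρ_m − ρ_c).
d = a (ρ_m − ρ_c)/(ρ_c − ρ_w) = 21.3 km × 0.399/1.806 = 4.71 km.

4.71 km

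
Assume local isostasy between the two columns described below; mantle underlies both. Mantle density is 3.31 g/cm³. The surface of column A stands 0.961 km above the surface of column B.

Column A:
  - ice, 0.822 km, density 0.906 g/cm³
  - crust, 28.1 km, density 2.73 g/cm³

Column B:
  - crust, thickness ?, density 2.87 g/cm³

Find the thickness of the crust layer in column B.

34.3 km

Take the compensation level at the base of the deeper column (depth z_c below the surface of column A) and equate Σ ρ_i t_i down to z_c; mantle fills any gap and the z_c terms cancel.
Column A: 0.822×0.906 + 28.1×2.73 + (z_c − 28.922)×3.31
Column B: 0.961×0 + x×2.87 + (z_c − 0.961 − 0 − x)×3.31
The z_c×3.31 term appears on both sides and cancels. Collect the known terms of each column as K = Σ(ρt)_known − 3.31 × (depth of known layers): K_A = 77.457732 − 3.31×28.922 = −18.274088; K_B = 0 − 3.31×(0.961 + 0) = −3.18091.
Balance: K_A = K_B − x×(3.31 − 2.87), so x = (K_B − K_A)/(3.31 − 2.87) = 15.0932/0.44 = 34.3 km.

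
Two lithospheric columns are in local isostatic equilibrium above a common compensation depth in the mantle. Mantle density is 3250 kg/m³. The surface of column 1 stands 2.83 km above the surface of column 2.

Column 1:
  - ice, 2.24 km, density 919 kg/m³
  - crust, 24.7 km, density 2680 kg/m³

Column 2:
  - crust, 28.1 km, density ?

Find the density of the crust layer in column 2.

Take the compensation level at the base of the deeper column (depth z_c below the surface of column 1) and equate Σ ρ_i t_i down to z_c; mantle fills any gap and the z_c terms cancel.
Column 1: 2.24×919 + 24.7×2680 + (z_c − 26.94)×3250
Column 2: 2.83×0 + 28.1×ρ + (z_c − 2.83 − 28.1)×3250
The z_c×3250 term appears on both sides and cancels. Collect the known terms of each column as K = Σ(ρt)_known − 3250 × (depth of known layers): K_1 = 68254.56 − 3250×26.94 = −19300.44; K_2 = 0 − 3250×(2.83 + 28.1) = −100522.5.
Balance: K_1 = K_2 + 28.1×ρ, so ρ = (K_1 − K_2)/28.1 = 81222.1/28.1 = 2890 kg/m³.

2890 kg/m³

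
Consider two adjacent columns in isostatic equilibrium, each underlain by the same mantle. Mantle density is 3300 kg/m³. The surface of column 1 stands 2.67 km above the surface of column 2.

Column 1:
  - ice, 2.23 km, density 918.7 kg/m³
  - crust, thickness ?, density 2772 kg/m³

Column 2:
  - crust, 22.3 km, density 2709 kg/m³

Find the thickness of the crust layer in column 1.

31.6 km

Take the compensation level at the base of the deeper column (depth z_c below the surface of column 1) and equate Σ ρ_i t_i down to z_c; mantle fills any gap and the z_c terms cancel.
Column 1: 2.23×918.7 + x×2772 + (z_c − 2.23 − x)×3300
Column 2: 2.67×0 + 22.3×2709 + (z_c − 2.67 − 22.3)×3300
The z_c×3300 term appears on both sides and cancels. Collect the known terms of each column as K = Σ(ρt)_known − 3300 × (depth of known layers): K_1 = 2048.701 − 3300×2.23 = −5310.299; K_2 = 60410.7 − 3300×(2.67 + 22.3) = −21990.3.
Balance: K_1 − x×(3300 − 2772) = K_2, so x = (K_1 − K_2)/(3300 − 2772) = 16680/528 = 31.6 km.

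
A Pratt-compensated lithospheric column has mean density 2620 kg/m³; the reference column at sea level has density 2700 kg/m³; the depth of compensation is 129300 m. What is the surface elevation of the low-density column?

3950 m

ρ_ref D = ρ (D + h) → h = D (ρ_ref − ρ)/ρ.
h = 129300 m × (2700 − 2620)/2620 = 3950 m.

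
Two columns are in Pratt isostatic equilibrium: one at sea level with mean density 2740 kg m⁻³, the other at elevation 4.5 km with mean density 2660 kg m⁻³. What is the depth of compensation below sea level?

ρ_ref D = ρ (D + h) → D (ρ_ref − ρ) = ρ h.
D = ρ h/(ρ_ref − ρ) = 2660 × 4.5 km/(2740 − 2660) = 150 km.

150 km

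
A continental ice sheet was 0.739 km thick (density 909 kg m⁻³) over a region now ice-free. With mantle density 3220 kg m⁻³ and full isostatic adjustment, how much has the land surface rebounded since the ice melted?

0.209 km

Removing the load lets mantle flow back in; uplift u satisfies ρ_ice t = ρ_m u.
u = t ρ_ice/ρ_m = 0.739 km × 909/3220 = 0.209 km.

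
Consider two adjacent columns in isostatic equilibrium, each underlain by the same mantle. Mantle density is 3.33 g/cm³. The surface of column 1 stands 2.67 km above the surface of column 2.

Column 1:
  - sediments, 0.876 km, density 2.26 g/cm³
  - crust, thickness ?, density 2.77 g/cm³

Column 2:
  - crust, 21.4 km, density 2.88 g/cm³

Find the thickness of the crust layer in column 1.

Take the compensation level at the base of the deeper column (depth z_c below the surface of column 1) and equate Σ ρ_i t_i down to z_c; mantle fills any gap and the z_c terms cancel.
Column 1: 0.876×2.26 + x×2.77 + (z_c − 0.876 − x)×3.33
Column 2: 2.67×0 + 21.4×2.88 + (z_c − 2.67 − 21.4)×3.33
The z_c×3.33 term appears on both sides and cancels. Collect the known terms of each column as K = Σ(ρt)_known − 3.33 × (depth of known layers): K_1 = 1.97976 − 3.33×0.876 = −0.93732; K_2 = 61.632 − 3.33×(2.67 + 21.4) = −18.5211.
Balance: K_1 − x×(3.33 − 2.77) = K_2, so x = (K_1 − K_2)/(3.33 − 2.77) = 17.5838/0.56 = 31.4 km.

31.4 km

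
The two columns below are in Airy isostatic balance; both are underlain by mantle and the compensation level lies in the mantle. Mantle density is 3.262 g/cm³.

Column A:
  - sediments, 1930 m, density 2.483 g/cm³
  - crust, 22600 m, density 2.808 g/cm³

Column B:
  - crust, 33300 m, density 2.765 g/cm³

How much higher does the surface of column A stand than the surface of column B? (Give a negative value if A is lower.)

For any compensation level in the mantle, the mantle terms cancel and isostasy reduces to e = (Σt_A − Σt_B) − (Σ(ρt)_A − Σ(ρt)_B) / ρ_m.
Σt_A = 24530 m; Σt_B = 33300 m; Σ(ρt)_A = 68252.99; Σ(ρt)_B = 92074.5 (in m·g/cm³).
e = (24530 − 33300) − (68252.99 − 92074.5) / 3.262 = −1470 m.

−1470 m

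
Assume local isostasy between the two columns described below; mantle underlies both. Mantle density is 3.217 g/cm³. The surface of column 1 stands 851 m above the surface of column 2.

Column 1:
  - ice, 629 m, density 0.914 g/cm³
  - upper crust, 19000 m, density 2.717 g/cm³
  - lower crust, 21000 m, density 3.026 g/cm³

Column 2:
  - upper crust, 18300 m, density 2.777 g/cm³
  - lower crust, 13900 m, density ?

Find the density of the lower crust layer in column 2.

Take the compensation level at the base of the deeper column (depth z_c below the surface of column 1) and equate Σ ρ_i t_i down to z_c; mantle fills any gap and the z_c terms cancel.
Column 1: 629×0.914 + 19000×2.717 + 21000×3.026 + (z_c − 40629)×3.217
Column 2: 851×0 + 18300×2.777 + 13900×ρ + (z_c − 851 − 32200)×3.217
The z_c×3.217 term appears on both sides and cancels. Collect the known terms of each column as K = Σ(ρt)_known − 3.217 × (depth of known layers): K_1 = 115743.906 − 3.217×40629 = −14959.587; K_2 = 50819.1 − 3.217×(851 + 32200) = −55505.967.
Balance: K_1 = K_2 + 13900×ρ, so ρ = (K_1 − K_2)/13900 = 40546.4/13900 = 2.92 g/cm³.

2.92 g/cm³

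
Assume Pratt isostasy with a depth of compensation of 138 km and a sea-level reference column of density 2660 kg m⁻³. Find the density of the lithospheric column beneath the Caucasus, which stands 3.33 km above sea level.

Pratt balance: ρ_ref D = ρ (D + h).
ρ = ρ_ref D/(D + h) = 2660 × 138 km/(138 km + 3.33 km) = 2600 kg m⁻³.

2600 kg m⁻³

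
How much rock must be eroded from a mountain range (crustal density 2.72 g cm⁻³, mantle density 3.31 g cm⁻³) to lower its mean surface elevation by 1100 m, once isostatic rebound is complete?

Net drop Δ = e − u = e − e ρ_c/ρ_m = e (ρ_m − ρ_c)/ρ_m.
e = Δ ρ_m/(ρ_m − ρ_c) = 1100 m × 3.31/0.59 = 6170 m.

6170 m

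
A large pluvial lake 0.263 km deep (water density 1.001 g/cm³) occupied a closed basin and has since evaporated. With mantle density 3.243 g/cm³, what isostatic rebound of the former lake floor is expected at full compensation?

0.0812 km

u = d ρ_w/ρ_m = 0.263 km × 1.001/3.243 = 0.0812 km.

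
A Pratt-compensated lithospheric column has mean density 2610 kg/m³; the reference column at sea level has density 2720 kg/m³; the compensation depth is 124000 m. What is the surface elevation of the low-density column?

5230 m

ρ_ref D = ρ (D + h) → h = D (ρ_ref − ρ)/ρ.
h = 124000 m × (2720 − 2610)/2610 = 5230 m.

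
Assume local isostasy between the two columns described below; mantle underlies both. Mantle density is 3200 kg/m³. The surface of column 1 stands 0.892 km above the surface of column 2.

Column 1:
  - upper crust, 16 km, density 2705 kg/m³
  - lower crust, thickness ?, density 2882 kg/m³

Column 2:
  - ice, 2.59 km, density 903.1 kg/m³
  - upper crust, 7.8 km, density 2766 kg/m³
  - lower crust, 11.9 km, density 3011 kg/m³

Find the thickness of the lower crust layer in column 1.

20.5 km

Take the compensation level at the base of the deeper column (depth z_c below the surface of column 1) and equate Σ ρ_i t_i down to z_c; mantle fills any gap and the z_c terms cancel.
Column 1: 16×2705 + x×2882 + (z_c − 16 − x)×3200
Column 2: 0.892×0 + 2.59×903.1 + 7.8×2766 + 11.9×3011 + (z_c − 0.892 − 22.29)×3200
The z_c×3200 term appears on both sides and cancels. Collect the known terms of each column as K = Σ(ρt)_known − 3200 × (depth of known layers): K_1 = 43280 − 3200×16 = −7920; K_2 = 59744.729 − 3200×(0.892 + 22.29) = −14437.671.
Balance: K_1 − x×(3200 − 2882) = K_2, so x = (K_1 − K_2)/(3200 − 2882) = 6517.67/318 = 20.5 km.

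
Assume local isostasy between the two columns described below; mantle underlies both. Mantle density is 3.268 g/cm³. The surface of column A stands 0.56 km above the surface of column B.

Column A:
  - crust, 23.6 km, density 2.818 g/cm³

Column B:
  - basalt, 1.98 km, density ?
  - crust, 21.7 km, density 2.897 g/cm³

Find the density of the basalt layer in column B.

2.89 g/cm³

Take the compensation level at the base of the deeper column (depth z_c below the surface of column A) and equate Σ ρ_i t_i down to z_c; mantle fills any gap and the z_c terms cancel.
Column A: 23.6×2.818 + (z_c − 23.6)×3.268
Column B: 0.56×0 + 1.98×ρ + 21.7×2.897 + (z_c − 0.56 − 23.68)×3.268
The z_c×3.268 term appears on both sides and cancels. Collect the known terms of each column as K = Σ(ρt)_known − 3.268 × (depth of known layers): K_A = 66.5048 − 3.268×23.6 = −10.62; K_B = 62.8649 − 3.268×(0.56 + 23.68) = −16.35142.
Balance: K_A = K_B + 1.98×ρ, so ρ = (K_A − K_B)/1.98 = 5.73142/1.98 = 2.89 g/cm³.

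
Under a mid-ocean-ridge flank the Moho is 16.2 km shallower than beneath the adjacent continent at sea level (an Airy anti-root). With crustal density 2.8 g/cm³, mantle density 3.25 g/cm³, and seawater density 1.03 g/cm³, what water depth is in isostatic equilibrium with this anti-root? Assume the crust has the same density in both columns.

4.12 km

Replacing a thickness d of crust by seawater at the top must be balanced by replacing crust with mantle at the base: d (ρ_c − ρ_w) = a (ρ_m − ρ_c).
d = a (ρ_m − ρ_c)/(ρ_c − ρ_w) = 16.2 km × 0.45/1.77 = 4.12 km.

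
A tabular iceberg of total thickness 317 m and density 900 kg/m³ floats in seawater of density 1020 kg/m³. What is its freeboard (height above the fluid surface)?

Floating equilibrium: submerged depth d = t ρ_obj/ρ_fluid = 317 m × 900/1020 = 279.7 m.
Freeboard = t − d = 317 m − 279.7 m = 37.3 m.

37.3 m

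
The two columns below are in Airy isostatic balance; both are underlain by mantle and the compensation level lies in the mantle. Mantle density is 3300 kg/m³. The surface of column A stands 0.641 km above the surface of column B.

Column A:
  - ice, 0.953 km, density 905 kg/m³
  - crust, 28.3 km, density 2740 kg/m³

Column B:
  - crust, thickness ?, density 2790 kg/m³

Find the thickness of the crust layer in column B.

31.4 km

Take the compensation level at the base of the deeper column (depth z_c below the surface of column A) and equate Σ ρ_i t_i down to z_c; mantle fills any gap and the z_c terms cancel.
Column A: 0.953×905 + 28.3×2740 + (z_c − 29.253)×3300
Column B: 0.641×0 + x×2790 + (z_c − 0.641 − 0 − x)×3300
The z_c×3300 term appears on both sides and cancels. Collect the known terms of each column as K = Σ(ρt)_known − 3300 × (depth of known layers): K_A = 78404.465 − 3300×29.253 = −18130.435; K_B = 0 − 3300×(0.641 + 0) = −2115.3.
Balance: K_A = K_B − x×(3300 − 2790), so x = (K_B − K_A)/(3300 − 2790) = 16015.1/510 = 31.4 km.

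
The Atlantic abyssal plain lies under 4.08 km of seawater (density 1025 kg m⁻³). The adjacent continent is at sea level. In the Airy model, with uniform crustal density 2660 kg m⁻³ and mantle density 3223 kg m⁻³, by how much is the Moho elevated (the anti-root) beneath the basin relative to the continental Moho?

By Archimedes' principle applied to the lithosphere: replacing crust with seawater at the top is compensated by replacing crust with mantle at the base: d (ρ_c − ρ_w) = a (ρ_m − ρ_c).
a = d (ρ_c − ρ_w)/(ρ_m − ρ_c) = 4.08 km × 1635/563 = 11.8 km.

11.8 km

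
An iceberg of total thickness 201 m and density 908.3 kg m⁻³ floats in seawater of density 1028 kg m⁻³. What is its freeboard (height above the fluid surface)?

Floating equilibrium: submerged depth d = t ρ_obj/ρ_fluid = 201 m × 908.3/1028 = 177.6 m.
Freeboard = t − d = 201 m − 177.6 m = 23.4 m.

23.4 m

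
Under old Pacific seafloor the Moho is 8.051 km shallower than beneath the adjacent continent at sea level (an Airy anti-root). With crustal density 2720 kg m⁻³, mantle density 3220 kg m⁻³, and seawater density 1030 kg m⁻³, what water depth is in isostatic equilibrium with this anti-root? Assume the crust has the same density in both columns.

Replacing a thickness d of crust by seawater at the top must be balanced by replacing crust with mantle at the base: d (ρ_c − ρ_w) = a (ρ_m − ρ_c).
d = a (ρ_m − ρ_c)/(ρ_c − ρ_w) = 8.051 km × 500/1690 = 2.38 km.

2.38 km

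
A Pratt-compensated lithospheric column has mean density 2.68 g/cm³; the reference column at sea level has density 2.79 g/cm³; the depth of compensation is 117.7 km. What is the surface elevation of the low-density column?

4.83 km

ρ_ref D = ρ (D + h) → h = D (ρ_ref − ρ)/ρ.
h = 117.7 km × (2.79 − 2.68)/2.68 = 4.83 km.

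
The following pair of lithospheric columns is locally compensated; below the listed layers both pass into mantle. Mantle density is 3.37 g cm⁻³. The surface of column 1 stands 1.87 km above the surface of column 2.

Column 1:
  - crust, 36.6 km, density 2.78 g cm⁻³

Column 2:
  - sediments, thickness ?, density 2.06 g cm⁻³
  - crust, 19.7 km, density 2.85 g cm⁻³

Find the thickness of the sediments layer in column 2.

Take the compensation level at the base of the deeper column (depth z_c below the surface of column 1) and equate Σ ρ_i t_i down to z_c; mantle fills any gap and the z_c terms cancel.
Column 1: 36.6×2.78 + (z_c − 36.6)×3.37
Column 2: 1.87×0 + x×2.06 + 19.7×2.85 + (z_c − 1.87 − 19.7 − x)×3.37
The z_c×3.37 term appears on both sides and cancels. Collect the known terms of each column as K = Σ(ρt)_known − 3.37 × (depth of known layers): K_1 = 101.748 − 3.37×36.6 = −21.594; K_2 = 56.145 − 3.37×(1.87 + 19.7) = −16.5459.
Balance: K_1 = K_2 − x×(3.37 − 2.06), so x = (K_2 − K_1)/(3.37 − 2.06) = 5.0481/1.31 = 3.85 km.

3.85 km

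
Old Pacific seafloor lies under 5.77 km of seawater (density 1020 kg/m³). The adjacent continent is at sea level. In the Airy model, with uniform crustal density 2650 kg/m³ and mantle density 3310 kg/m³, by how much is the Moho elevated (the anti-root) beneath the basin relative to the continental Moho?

Equating mass per unit area of the two columns: replacing crust with seawater at the top is compensated by replacing crust with mantle at the base: d (ρ_c − ρ_w) = a (ρ_m − ρ_c).
a = d (ρ_c − ρ_w)/(ρ_m − ρ_c) = 5.77 km × 1630/660 = 14.3 km.

14.3 km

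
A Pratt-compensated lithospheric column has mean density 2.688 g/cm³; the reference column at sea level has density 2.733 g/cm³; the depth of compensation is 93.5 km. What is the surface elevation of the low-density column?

ρ_ref D = ρ (D + h) → h = D (ρ_ref − ρ)/ρ.
h = 93.5 km × (2.733 − 2.688)/2.688 = 1.57 km.

1.57 km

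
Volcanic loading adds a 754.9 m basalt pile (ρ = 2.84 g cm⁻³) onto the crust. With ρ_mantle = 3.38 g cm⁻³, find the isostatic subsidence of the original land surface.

634 m

Subaerial loading: s = t ρ_load / ρ_m.
s = 754.9 m × 2.84/3.38 = 634 m.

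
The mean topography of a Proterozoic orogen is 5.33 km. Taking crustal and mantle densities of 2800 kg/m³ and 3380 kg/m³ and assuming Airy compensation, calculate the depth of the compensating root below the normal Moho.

By Archimedes' principle applied to the lithosphere: the weight of the topography is balanced by the buoyancy of the root, ρ_c h = (ρ_m − ρ_c) r.
r = h · ρ_c / (ρ_m − ρ_c) = 5.33 km × 2800 / (3380 − 2800) = 25.7 km.

25.7 km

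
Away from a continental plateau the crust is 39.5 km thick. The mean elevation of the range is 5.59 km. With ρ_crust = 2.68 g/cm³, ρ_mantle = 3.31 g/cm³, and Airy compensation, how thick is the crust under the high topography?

68.9 km

Root depth r = h ρ_c / (ρ_m − ρ_c) = 5.59 km × 2.68 / 0.63 = 23.78 km.
Total thickness = T + h + r = 39.5 km + 5.59 km + 23.78 km = 68.9 km.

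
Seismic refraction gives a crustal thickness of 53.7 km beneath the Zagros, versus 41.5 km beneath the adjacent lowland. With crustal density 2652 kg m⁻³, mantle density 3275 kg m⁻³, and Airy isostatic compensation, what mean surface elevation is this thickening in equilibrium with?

Excess crust Δ = 53.7 km − 41.5 km = 12.2 km, split between elevation h and root r with h + r = Δ.
Airy balance ρ_c h = (ρ_m − ρ_c) r gives r = h ρ_c/(ρ_m − ρ_c), so h (1 + ρ_c/(ρ_m − ρ_c)) = Δ, i.e. h = Δ (ρ_m − ρ_c)/ρ_m.
h = 12.2 km × 623/3275 = 2.32 km.

2.32 km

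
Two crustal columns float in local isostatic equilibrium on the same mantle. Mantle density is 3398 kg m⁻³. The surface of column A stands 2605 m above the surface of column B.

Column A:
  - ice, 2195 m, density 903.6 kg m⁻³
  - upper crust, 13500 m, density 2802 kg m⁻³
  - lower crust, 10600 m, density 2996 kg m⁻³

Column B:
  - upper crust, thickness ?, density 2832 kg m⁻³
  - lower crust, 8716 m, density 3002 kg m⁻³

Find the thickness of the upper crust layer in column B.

Take the compensation level at the base of the deeper column (depth z_c below the surface of column A) and equate Σ ρ_i t_i down to z_c; mantle fills any gap and the z_c terms cancel.
Column A: 2195×903.6 + 13500×2802 + 10600×2996 + (z_c − 26295)×3398
Column B: 2605×0 + x×2832 + 8716×3002 + (z_c − 2605 − 8716 − x)×3398
The z_c×3398 term appears on both sides and cancels. Collect the known terms of each column as K = Σ(ρt)_known − 3398 × (depth of known layers): K_A = 71568002 − 3398×26295 = −17782408; K_B = 26165432 − 3398×(2605 + 8716) = −12303326.
Balance: K_A = K_B − x×(3398 − 2832), so x = (K_B − K_A)/(3398 − 2832) = 5479080/566 = 9680 m.

9680 m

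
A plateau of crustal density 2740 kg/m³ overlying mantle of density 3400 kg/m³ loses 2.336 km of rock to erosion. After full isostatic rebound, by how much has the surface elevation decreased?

Rebound u = e ρ_c/ρ_m = 2.336 km × 2740/3400 = 1.883 km.
Net surface drop = e − u = 2.336 km − 1.883 km = e (ρ_m − ρ_c)/ρ_m = 0.453 km.

0.453 km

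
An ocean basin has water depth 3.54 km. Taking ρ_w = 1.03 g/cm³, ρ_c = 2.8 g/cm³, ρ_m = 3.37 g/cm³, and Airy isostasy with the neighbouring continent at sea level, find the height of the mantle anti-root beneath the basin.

Balancing pressure at the compensation depth: replacing crust with seawater at the top is compensated by replacing crust with mantle at the base: d (ρ_c − ρ_w) = a (ρ_m − ρ_c).
a = d (ρ_c − ρ_w)/(ρ_m − ρ_c) = 3.54 km × 1.77/0.57 = 11 km.

11 km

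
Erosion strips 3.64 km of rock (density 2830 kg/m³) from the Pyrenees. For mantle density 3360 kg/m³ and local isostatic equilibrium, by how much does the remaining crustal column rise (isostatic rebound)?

3.07 km

Unloading: uplift u = e ρ_c/ρ_m = 3.64 km × 2830/3360 = 3.07 km.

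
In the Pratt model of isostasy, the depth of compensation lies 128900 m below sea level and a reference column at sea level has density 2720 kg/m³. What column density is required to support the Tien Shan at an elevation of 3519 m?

2650 kg/m³

Pratt balance: ρ_ref D = ρ (D + h).
ρ = ρ_ref D/(D + h) = 2720 × 128900 m/(128900 m + 3519 m) = 2650 kg/m³.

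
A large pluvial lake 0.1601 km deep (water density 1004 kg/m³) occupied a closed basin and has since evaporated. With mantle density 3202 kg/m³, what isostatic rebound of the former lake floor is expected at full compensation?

u = d ρ_w/ρ_m = 0.1601 km × 1004/3202 = 0.0502 km.

0.0502 km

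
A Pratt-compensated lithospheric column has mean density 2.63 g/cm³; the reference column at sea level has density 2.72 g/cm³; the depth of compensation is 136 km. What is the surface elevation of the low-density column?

4.65 km

ρ_ref D = ρ (D + h) → h = D (ρ_ref − ρ)/ρ.
h = 136 km × (2.72 − 2.63)/2.63 = 4.65 km.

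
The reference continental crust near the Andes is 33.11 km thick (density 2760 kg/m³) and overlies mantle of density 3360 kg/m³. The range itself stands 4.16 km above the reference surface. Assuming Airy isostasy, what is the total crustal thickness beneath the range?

56.4 km

Root depth r = h ρ_c / (ρ_m − ρ_c) = 4.16 km × 2760 / 600 = 19.14 km.
Total thickness = T + h + r = 33.11 km + 4.16 km + 19.14 km = 56.4 km.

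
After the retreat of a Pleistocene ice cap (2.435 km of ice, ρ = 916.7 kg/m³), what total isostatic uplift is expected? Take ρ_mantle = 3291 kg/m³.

Removing the load lets mantle flow back in; uplift u satisfies ρ_ice t = ρ_m u.
u = t ρ_ice/ρ_m = 2.435 km × 916.7/3291 = 0.678 km.

0.678 km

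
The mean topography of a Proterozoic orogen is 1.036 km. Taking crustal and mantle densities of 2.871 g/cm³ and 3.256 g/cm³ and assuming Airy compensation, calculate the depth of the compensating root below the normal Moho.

Balancing pressure at the compensation depth: the weight of the topography is balanced by the buoyancy of the root, ρ_c h = (ρ_m − ρ_c) r.
r = h · ρ_c / (ρ_m − ρ_c) = 1.036 km × 2.871 / (3.256 − 2.871) = 7.73 km.

7.73 km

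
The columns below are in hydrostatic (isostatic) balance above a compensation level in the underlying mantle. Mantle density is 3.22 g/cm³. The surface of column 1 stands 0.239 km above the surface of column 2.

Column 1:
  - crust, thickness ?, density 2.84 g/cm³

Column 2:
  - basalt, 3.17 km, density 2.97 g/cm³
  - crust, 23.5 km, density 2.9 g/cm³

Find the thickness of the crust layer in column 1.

23.9 km

Take the compensation level at the base of the deeper column (depth z_c below the surface of column 1) and equate Σ ρ_i t_i down to z_c; mantle fills any gap and the z_c terms cancel.
Column 1: x×2.84 + (z_c − 0 − x)×3.22
Column 2: 0.239×0 + 3.17×2.97 + 23.5×2.9 + (z_c − 0.239 − 26.67)×3.22
The z_c×3.22 term appears on both sides and cancels. Collect the known terms of each column as K = Σ(ρt)_known − 3.22 × (depth of known layers): K_1 = 0 − 3.22×0 = 0; K_2 = 77.5649 − 3.22×(0.239 + 26.67) = −9.08208.
Balance: K_1 − x×(3.22 − 2.84) = K_2, so x = (K_1 − K_2)/(3.22 − 2.84) = 9.08208/0.38 = 23.9 km.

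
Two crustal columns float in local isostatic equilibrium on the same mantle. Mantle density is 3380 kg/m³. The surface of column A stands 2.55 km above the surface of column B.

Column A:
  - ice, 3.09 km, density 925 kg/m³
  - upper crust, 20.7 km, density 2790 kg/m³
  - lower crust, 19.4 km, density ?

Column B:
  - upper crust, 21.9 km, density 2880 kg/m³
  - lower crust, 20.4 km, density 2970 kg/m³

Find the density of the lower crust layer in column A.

Take the compensation level at the base of the deeper column (depth z_c below the surface of column A) and equate Σ ρ_i t_i down to z_c; mantle fills any gap and the z_c terms cancel.
Column A: 3.09×925 + 20.7×2790 + 19.4×ρ + (z_c − 43.19)×3380
Column B: 2.55×0 + 21.9×2880 + 20.4×2970 + (z_c − 2.55 − 42.3)×3380
The z_c×3380 term appears on both sides and cancels. Collect the known terms of each column as K = Σ(ρt)_known − 3380 × (depth of known layers): K_A = 60611.25 − 3380×43.19 = −85370.95; K_B = 123660 − 3380×(2.55 + 42.3) = −27933.
Balance: K_A + 19.4×ρ = K_B, so ρ = (K_B − K_A)/19.4 = 57438/19.4 = 2960 kg/m³.

2960 kg/m³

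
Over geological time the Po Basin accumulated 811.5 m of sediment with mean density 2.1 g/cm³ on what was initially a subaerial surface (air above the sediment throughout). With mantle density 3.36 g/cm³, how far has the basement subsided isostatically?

507 m

Subaerial load: s = t ρ_sed / ρ_m = 811.5 m × 2.1/3.36 = 507 m.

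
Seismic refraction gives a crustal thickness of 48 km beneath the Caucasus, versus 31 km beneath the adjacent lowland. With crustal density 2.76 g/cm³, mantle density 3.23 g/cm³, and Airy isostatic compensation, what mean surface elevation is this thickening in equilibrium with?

Excess crust Δ = 48 km − 31 km = 17 km, split between elevation h and root r with h + r = Δ.
Airy balance ρ_c h = (ρ_m − ρ_c) r gives r = h ρ_c/(ρ_m − ρ_c), so h (1 + ρ_c/(ρ_m − ρ_c)) = Δ, i.e. h = Δ (ρ_m − ρ_c)/ρ_m.
h = 17 km × 0.47/3.23 = 2.47 km.

2.47 km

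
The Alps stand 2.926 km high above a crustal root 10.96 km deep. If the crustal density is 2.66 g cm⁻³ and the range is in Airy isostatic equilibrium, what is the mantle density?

3.37 g cm⁻³

Airy balance: ρ_c h = (ρ_m − ρ_c) r → ρ_m = ρ_c (1 + h/r).
ρ_m = 2.66 × (1 + 2.926 km/10.96 km) = 3.37 g cm⁻³.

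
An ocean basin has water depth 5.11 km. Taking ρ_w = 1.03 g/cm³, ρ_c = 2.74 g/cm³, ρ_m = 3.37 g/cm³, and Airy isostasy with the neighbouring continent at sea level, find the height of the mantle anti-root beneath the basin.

13.9 km

Balancing pressure at the compensation depth: replacing crust with seawater at the top is compensated by replacing crust with mantle at the base: d (ρ_c − ρ_w) = a (ρ_m − ρ_c).
a = d (ρ_c − ρ_w)/(ρ_m − ρ_c) = 5.11 km × 1.71/0.63 = 13.9 km.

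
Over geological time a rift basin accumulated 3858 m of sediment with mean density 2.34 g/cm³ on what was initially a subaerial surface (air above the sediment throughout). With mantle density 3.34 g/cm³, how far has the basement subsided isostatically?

Subaerial load: s = t ρ_sed / ρ_m = 3858 m × 2.34/3.34 = 2700 m.

2700 m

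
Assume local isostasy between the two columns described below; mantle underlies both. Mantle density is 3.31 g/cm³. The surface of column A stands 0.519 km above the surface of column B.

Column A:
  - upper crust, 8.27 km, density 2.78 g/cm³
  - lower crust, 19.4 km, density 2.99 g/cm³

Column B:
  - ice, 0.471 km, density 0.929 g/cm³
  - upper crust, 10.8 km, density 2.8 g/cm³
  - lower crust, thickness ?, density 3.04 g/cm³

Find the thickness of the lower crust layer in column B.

8.31 km

Take the compensation level at the base of the deeper column (depth z_c below the surface of column A) and equate Σ ρ_i t_i down to z_c; mantle fills any gap and the z_c terms cancel.
Column A: 8.27×2.78 + 19.4×2.99 + (z_c − 27.67)×3.31
Column B: 0.519×0 + 0.471×0.929 + 10.8×2.8 + x×3.04 + (z_c − 0.519 − 11.271 − x)×3.31
The z_c×3.31 term appears on both sides and cancels. Collect the known terms of each column as K = Σ(ρt)_known − 3.31 × (depth of known layers): K_A = 80.9966 − 3.31×27.67 = −10.5911; K_B = 30.677559 − 3.31×(0.519 + 11.271) = −8.347341.
Balance: K_A = K_B − x×(3.31 − 3.04), so x = (K_B − K_A)/(3.31 − 3.04) = 2.24376/0.27 = 8.31 km.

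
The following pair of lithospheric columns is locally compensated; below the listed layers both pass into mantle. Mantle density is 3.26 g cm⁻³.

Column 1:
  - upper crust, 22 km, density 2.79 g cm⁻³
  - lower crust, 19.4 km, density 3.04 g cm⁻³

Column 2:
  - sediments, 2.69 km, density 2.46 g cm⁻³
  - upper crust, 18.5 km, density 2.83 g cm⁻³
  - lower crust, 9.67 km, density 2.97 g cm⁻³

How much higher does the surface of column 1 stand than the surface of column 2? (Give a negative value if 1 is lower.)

0.52 km

For any compensation level in the mantle, the mantle terms cancel and isostasy reduces to e = (Σt_1 − Σt_2) − (Σ(ρt)_1 − Σ(ρt)_2) / ρ_m.
Σt_1 = 41.4 km; Σt_2 = 30.86 km; Σ(ρt)_1 = 120.356; Σ(ρt)_2 = 87.6923 (in km·g cm⁻³).
e = (41.4 − 30.86) − (120.356 − 87.6923) / 3.26 = 0.52 km.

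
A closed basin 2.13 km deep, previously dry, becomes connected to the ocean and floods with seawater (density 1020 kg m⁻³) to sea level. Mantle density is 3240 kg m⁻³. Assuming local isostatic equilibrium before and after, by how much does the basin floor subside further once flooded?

0.979 km

After flooding the water column is d + s deep. Its weight must equal the weight of mantle displaced by the extra subsidence s: (d + s) ρ_w = s ρ_m.
s = d ρ_w / (ρ_m − ρ_w) = 2.13 km × 1020/(3240 − 1020) = 0.979 km.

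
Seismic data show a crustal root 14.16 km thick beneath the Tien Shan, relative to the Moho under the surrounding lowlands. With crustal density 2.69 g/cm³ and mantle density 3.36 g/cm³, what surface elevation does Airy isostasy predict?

3.53 km

In Airy isostatic equilibrium: ρ_c h = (ρ_m − ρ_c) r.
h = r (ρ_m − ρ_c) / ρ_c = 14.16 km × (3.36 − 2.69) / 2.69 = 3.53 km.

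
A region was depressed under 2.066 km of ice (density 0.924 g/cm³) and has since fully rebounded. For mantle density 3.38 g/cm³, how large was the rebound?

0.565 km

Removing the load lets mantle flow back in; uplift u satisfies ρ_ice t = ρ_m u.
u = t ρ_ice/ρ_m = 2.066 km × 0.924/3.38 = 0.565 km.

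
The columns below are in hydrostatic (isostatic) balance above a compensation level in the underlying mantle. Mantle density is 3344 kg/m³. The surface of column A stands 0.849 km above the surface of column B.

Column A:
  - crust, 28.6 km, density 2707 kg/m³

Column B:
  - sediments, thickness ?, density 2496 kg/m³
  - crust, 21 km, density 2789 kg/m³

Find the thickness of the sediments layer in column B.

Take the compensation level at the base of the deeper column (depth z_c below the surface of column A) and equate Σ ρ_i t_i down to z_c; mantle fills any gap and the z_c terms cancel.
Column A: 28.6×2707 + (z_c − 28.6)×3344
Column B: 0.849×0 + x×2496 + 21×2789 + (z_c − 0.849 − 21 − x)×3344
The z_c×3344 term appears on both sides and cancels. Collect the known terms of each column as K = Σ(ρt)_known − 3344 × (depth of known layers): K_A = 77420.2 − 3344×28.6 = −18218.2; K_B = 58569 − 3344×(0.849 + 21) = −14494.056.
Balance: K_A = K_B − x×(3344 − 2496), so x = (K_B − K_A)/(3344 − 2496) = 3724.14/848 = 4.39 km.

4.39 km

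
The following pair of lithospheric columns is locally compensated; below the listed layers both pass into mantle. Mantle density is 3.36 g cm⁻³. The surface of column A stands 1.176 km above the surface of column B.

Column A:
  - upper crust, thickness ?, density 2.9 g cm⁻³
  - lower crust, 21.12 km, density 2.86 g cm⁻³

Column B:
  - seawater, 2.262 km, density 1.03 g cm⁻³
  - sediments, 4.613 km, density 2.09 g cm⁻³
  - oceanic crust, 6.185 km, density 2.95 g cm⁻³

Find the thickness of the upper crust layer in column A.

15.3 km

Take the compensation level at the base of the deeper column (depth z_c below the surface of column A) and equate Σ ρ_i t_i down to z_c; mantle fills any gap and the z_c terms cancel.
Column A: x×2.9 + 21.12×2.86 + (z_c − 21.12 − x)×3.36
Column B: 1.176×0 + 2.262×1.03 + 4.613×2.09 + 6.185×2.95 + (z_c − 1.176 − 13.06)×3.36
The z_c×3.36 term appears on both sides and cancels. Collect the known terms of each column as K = Σ(ρt)_known − 3.36 × (depth of known layers): K_A = 60.4032 − 3.36×21.12 = −10.56; K_B = 30.21678 − 3.36×(1.176 + 13.06) = −17.61618.
Balance: K_A − x×(3.36 − 2.9) = K_B, so x = (K_A − K_B)/(3.36 − 2.9) = 7.05618/0.46 = 15.3 km.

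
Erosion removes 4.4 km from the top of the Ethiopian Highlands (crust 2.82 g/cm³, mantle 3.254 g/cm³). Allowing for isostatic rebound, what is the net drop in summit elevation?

0.587 km

Rebound u = e ρ_c/ρ_m = 4.4 km × 2.82/3.254 = 3.813 km.
Net surface drop = e − u = 4.4 km − 3.813 km = e (ρ_m − ρ_c)/ρ_m = 0.587 km.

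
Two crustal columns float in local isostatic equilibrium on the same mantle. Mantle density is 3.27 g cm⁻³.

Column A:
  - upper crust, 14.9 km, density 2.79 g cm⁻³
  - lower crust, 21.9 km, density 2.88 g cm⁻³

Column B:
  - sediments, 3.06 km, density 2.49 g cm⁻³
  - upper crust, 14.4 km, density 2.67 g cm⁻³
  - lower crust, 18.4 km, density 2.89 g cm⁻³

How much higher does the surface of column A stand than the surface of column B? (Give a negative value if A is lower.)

−0.711 km

For any compensation level in the mantle, the mantle terms cancel and isostasy reduces to e = (Σt_A − Σt_B) − (Σ(ρt)_A − Σ(ρt)_B) / ρ_m.
Σt_A = 36.8 km; Σt_B = 35.86 km; Σ(ρt)_A = 104.643; Σ(ρt)_B = 99.2434 (in km·g cm⁻³).
e = (36.8 − 35.86) − (104.643 − 99.2434) / 3.27 = −0.711 km.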